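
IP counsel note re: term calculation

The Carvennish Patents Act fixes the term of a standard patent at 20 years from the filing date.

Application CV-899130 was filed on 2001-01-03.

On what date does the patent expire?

2021-01-03

Filing date + 20 years → 3 January 2021.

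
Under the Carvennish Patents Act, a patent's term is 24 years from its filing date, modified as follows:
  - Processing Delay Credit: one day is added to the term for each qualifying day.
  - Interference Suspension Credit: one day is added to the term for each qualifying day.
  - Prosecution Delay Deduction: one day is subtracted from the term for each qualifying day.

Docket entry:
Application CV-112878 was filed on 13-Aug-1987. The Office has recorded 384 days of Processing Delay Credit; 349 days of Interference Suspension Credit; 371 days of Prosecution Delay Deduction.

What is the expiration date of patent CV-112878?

2012-08-09

Base term: filing date + 24 years → 13 August 2011.
Processing Delay Credit: +384 days → 31 August 2012.
Interference Suspension Credit: +349 days → 15 August 2013.
Prosecution Delay Deduction: −371 days → 9 August 2012.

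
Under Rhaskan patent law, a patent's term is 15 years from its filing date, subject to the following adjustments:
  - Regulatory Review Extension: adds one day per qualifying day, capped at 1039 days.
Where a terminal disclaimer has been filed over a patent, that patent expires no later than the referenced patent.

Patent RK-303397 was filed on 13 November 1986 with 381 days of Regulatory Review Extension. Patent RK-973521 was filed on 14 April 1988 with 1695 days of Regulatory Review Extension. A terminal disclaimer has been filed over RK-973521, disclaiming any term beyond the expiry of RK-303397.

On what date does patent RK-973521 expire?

Natural term of RK-973521:
  Base: filing + 15 years → 14 April 2003.
  Regulatory Review Extension: 1695 days claimed exceeds the 1039-day cap, so +1039 days → 16 February 2006.
Expiry of referenced patent RK-303397:
  Base: filing + 15 years → 13 November 2001.
  Regulatory Review Extension: 381 days (within the 1039-day cap) → +381 days → 29 November 2002.
Terminal disclaimer: RK-973521 expires on the earlier of 16 February 2006 and 29 November 2002.

2002-11-29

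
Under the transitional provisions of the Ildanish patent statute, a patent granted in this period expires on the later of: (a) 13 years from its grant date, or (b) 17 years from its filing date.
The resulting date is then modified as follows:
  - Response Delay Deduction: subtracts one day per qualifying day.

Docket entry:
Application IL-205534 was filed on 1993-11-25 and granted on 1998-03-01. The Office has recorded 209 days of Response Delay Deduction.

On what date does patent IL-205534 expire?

(a) grant + 13 years → 1 March 2011.
(b) filing + 17 years → 25 November 2010.
Later of the two: 1 March 2011.
Response Delay Deduction: −209 days → 4 August 2010.

August 4, 2010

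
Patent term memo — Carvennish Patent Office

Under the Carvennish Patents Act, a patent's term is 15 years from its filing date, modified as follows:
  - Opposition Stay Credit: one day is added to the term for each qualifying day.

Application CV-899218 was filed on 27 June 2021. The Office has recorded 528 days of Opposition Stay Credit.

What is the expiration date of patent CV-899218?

2037-12-07

Base term: filing date + 15 years → 27 June 2036.
Opposition Stay Credit: +528 days → 7 December 2037.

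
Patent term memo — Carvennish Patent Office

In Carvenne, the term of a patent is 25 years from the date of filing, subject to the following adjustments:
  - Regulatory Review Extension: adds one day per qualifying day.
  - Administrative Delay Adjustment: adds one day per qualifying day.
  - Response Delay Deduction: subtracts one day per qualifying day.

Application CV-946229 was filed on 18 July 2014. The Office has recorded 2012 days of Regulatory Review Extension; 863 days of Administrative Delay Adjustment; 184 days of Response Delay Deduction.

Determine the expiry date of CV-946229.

2046-11-29

Base term: filing date + 25 years → 18 July 2039.
Regulatory Review Extension: +2012 days → 19 January 2045.
Administrative Delay Adjustment: +863 days → 1 June 2047.
Response Delay Deduction: −184 days → 29 November 2046.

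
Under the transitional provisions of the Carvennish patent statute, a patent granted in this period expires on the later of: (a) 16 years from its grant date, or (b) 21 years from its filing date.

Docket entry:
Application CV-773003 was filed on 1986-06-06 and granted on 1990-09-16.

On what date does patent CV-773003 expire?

(a) grant + 16 years → 16 September 2006.
(b) filing + 21 years → 6 June 2007.
Later of the two: 6 June 2007.

2007-06-06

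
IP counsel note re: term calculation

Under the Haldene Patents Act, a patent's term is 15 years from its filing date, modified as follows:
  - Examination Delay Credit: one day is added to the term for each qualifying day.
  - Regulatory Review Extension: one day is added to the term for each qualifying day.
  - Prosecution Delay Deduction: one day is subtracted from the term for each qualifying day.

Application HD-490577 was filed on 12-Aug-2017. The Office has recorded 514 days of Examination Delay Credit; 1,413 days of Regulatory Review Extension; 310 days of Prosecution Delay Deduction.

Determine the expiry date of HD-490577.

Base term: filing date + 15 years → 12 August 2032.
Examination Delay Credit: +514 days → 8 January 2034.
Regulatory Review Extension: +1413 days → 21 November 2037.
Prosecution Delay Deduction: −310 days → 15 January 2037.

January 15, 2037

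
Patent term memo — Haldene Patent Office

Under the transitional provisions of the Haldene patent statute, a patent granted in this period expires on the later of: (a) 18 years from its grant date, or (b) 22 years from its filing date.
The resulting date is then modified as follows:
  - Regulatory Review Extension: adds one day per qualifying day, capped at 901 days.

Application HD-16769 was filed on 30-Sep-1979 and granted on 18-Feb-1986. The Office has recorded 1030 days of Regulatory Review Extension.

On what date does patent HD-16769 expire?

(a) grant + 18 years → 18 February 2004.
(b) filing + 22 years → 30 September 2001.
Later of the two: 18 February 2004.
Regulatory Review Extension: 1030 days claimed exceeds the 901-day cap, so +901 days → 7 August 2006.

2006-08-07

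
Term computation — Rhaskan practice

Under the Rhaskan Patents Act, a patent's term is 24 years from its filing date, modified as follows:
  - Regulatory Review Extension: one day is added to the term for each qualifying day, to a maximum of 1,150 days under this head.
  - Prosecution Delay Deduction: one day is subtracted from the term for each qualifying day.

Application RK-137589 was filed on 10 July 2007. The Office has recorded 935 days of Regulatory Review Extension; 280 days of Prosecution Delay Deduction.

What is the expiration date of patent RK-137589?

Base term: filing date + 24 years → 10 July 2031.
Regulatory Review Extension: 935 days (within the 1150-day cap) → +935 days → 30 January 2034.
Prosecution Delay Deduction: −280 days → 25 April 2033.

April 25, 2033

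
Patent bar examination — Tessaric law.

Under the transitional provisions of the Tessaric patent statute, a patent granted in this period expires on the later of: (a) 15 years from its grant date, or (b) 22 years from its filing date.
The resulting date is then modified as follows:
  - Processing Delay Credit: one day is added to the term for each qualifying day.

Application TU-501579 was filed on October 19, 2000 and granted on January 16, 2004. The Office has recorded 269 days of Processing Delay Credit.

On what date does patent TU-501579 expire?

2023-07-15

(a) grant + 15 years → 16 January 2019.
(b) filing + 22 years → 19 October 2022.
Later of the two: 19 October 2022.
Processing Delay Credit: +269 days → 15 July 2023.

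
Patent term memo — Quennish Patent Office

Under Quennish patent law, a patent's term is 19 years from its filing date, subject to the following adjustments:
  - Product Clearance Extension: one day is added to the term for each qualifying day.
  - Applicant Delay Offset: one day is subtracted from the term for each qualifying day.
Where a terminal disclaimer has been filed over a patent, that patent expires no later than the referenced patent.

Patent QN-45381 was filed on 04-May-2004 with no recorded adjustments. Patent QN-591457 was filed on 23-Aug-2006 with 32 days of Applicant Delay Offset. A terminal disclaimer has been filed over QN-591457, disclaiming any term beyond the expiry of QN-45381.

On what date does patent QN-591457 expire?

Natural term of QN-591457:
  Base: filing + 19 years → 23 August 2025.
  Applicant Delay Offset: −32 days → 22 July 2025.
Expiry of referenced patent QN-45381:
  Base: filing + 19 years → 4 May 2023.
Terminal disclaimer: QN-591457 expires on the earlier of 22 July 2025 and 4 May 2023.

May 4, 2023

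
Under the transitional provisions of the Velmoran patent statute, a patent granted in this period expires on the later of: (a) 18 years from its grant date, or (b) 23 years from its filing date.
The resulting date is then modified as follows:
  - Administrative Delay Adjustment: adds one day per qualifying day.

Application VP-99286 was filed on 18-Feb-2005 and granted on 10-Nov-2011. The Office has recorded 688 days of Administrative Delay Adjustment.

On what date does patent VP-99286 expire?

(a) grant + 18 years → 10 November 2029.
(b) filing + 23 years → 18 February 2028.
Later of the two: 10 November 2029.
Administrative Delay Adjustment: +688 days → 29 September 2031.

September 29, 2031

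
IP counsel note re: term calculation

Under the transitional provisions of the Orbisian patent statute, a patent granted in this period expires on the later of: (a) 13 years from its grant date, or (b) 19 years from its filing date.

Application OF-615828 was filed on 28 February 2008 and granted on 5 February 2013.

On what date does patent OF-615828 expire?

(a) grant + 13 years → 5 February 2026.
(b) filing + 19 years → 28 February 2027.
Later of the two: 28 February 2027.

February 28, 2027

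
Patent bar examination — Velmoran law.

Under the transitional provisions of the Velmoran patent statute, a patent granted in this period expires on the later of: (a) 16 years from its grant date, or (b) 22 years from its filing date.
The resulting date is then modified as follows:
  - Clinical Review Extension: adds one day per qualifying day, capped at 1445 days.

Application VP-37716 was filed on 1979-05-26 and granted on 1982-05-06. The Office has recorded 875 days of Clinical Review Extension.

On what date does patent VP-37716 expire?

2003-10-18

(a) grant + 16 years → 6 May 1998.
(b) filing + 22 years → 26 May 2001.
Later of the two: 26 May 2001.
Clinical Review Extension: 875 days (within the 1445-day cap) → +875 days → 18 October 2003.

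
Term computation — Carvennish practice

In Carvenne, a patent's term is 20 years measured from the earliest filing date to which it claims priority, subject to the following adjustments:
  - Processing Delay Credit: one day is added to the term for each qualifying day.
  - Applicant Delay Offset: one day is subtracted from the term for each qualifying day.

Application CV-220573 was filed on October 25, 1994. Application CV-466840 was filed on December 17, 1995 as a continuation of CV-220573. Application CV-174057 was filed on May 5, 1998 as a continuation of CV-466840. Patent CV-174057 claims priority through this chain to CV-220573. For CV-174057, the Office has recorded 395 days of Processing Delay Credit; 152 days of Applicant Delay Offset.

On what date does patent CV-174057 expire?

Earliest priority filing: 25 October 1994.
Base term: 25 October 1994 + 20 years → 25 October 2014.
Processing Delay Credit: +395 days → 24 November 2015.
Applicant Delay Offset: −152 days → 25 June 2015.

2015-06-25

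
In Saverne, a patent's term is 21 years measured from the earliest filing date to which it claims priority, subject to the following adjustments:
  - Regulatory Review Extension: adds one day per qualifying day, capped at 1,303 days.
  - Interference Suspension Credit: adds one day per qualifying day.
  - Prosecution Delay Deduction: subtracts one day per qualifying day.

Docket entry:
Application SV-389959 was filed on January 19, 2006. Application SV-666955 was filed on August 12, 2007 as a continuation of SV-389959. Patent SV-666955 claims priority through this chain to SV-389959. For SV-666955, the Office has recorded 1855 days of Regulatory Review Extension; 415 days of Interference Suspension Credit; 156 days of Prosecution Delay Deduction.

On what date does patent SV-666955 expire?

Earliest priority filing: 19 January 2006.
Base term: 19 January 2006 + 21 years → 19 January 2027.
Regulatory Review Extension: 1855 days claimed exceeds the 1303-day cap, so +1303 days → 14 August 2030.
Interference Suspension Credit: +415 days → 3 October 2031.
Prosecution Delay Deduction: −156 days → 30 April 2031.

2031-04-30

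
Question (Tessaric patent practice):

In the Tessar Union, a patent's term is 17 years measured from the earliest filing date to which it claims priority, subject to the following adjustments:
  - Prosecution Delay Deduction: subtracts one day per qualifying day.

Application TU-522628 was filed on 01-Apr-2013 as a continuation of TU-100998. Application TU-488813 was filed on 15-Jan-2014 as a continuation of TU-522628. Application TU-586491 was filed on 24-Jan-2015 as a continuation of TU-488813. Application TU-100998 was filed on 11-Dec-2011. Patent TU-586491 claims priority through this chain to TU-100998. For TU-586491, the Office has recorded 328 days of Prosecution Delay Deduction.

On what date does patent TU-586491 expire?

2028-01-18

Earliest priority filing: 11 December 2011.
Base term: 11 December 2011 + 17 years → 11 December 2028.
Prosecution Delay Deduction: −328 days → 18 January 2028.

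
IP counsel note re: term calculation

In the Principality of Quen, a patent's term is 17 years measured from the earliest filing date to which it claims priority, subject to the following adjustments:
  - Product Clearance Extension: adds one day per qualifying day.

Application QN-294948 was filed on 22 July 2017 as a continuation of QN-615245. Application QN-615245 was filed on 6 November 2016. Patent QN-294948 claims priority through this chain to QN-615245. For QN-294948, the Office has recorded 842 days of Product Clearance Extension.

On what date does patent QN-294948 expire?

February 26, 2036

Earliest priority filing: 6 November 2016.
Base term: 6 November 2016 + 17 years → 6 November 2033.
Product Clearance Extension: +842 days → 26 February 2036.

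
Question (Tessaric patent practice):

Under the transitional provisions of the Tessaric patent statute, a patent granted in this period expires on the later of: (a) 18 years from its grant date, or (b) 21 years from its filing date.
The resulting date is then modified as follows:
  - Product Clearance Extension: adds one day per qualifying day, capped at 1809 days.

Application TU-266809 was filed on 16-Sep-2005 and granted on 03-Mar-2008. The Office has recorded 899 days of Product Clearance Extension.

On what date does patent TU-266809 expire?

March 3, 2029

(a) grant + 18 years → 3 March 2026.
(b) filing + 21 years → 16 September 2026.
Later of the two: 16 September 2026.
Product Clearance Extension: 899 days (within the 1809-day cap) → +899 days → 3 March 2029.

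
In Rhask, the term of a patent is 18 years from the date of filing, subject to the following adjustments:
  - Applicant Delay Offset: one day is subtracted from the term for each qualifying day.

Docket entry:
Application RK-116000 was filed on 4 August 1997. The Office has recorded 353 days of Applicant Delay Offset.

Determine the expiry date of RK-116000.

Base term: filing date + 18 years → 4 August 2015.
Applicant Delay Offset: −353 days → 16 August 2014.

August 16, 2014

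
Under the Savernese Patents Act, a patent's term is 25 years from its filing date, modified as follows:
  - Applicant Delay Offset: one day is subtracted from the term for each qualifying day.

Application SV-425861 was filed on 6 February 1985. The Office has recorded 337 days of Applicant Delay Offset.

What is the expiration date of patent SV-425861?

Base term: filing date + 25 years → 6 February 2010.
Applicant Delay Offset: −337 days → 6 March 2009.

2009-03-06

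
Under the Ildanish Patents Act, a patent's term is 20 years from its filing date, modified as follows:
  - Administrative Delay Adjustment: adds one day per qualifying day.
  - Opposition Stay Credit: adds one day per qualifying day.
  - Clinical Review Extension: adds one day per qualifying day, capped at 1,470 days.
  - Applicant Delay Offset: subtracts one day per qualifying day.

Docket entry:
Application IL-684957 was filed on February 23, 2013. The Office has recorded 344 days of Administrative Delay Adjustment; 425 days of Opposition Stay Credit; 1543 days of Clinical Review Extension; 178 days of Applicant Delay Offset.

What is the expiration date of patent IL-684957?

Base term: filing date + 20 years → 23 February 2033.
Administrative Delay Adjustment: +344 days → 2 February 2034.
Opposition Stay Credit: +425 days → 3 April 2035.
Clinical Review Extension: 1543 days claimed exceeds the 1470-day cap, so +1470 days → 12 April 2039.
Applicant Delay Offset: −178 days → 16 October 2038.

October 16, 2038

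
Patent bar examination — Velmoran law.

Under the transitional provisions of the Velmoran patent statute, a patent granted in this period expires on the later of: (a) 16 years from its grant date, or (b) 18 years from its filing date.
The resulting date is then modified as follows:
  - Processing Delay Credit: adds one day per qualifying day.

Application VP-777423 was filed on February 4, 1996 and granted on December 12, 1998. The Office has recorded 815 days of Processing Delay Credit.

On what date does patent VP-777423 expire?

March 6, 2017

(a) grant + 16 years → 12 December 2014.
(b) filing + 18 years → 4 February 2014.
Later of the two: 12 December 2014.
Processing Delay Credit: +815 days → 6 March 2017.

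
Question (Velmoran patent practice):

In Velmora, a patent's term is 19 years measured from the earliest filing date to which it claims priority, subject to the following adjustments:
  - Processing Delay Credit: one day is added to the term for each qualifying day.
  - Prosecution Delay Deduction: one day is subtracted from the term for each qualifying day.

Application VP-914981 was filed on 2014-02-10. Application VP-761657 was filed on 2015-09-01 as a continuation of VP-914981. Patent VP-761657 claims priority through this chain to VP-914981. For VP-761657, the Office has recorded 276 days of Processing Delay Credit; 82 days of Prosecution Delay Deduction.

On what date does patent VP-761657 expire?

August 23, 2033

Earliest priority filing: 10 February 2014.
Base term: 10 February 2014 + 19 years → 10 February 2033.
Processing Delay Credit: +276 days → 13 November 2033.
Prosecution Delay Deduction: −82 days → 23 August 2033.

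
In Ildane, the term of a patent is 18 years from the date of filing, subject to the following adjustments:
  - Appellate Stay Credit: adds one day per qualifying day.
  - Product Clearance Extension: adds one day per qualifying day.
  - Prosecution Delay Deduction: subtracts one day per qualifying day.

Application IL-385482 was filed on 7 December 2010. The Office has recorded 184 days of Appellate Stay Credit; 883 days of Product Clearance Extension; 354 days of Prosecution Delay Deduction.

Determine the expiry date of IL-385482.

Base term: filing date + 18 years → 7 December 2028.
Appellate Stay Credit: +184 days → 9 June 2029.
Product Clearance Extension: +883 days → 9 November 2031.
Prosecution Delay Deduction: −354 days → 20 November 2030.

November 20, 2030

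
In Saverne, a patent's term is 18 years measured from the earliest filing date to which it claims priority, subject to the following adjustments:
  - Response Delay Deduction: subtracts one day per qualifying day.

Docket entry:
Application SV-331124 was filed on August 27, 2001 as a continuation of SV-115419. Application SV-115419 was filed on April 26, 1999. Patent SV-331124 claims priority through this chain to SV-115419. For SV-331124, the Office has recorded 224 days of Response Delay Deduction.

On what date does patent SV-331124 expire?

2016-09-14

Earliest priority filing: 26 April 1999.
Base term: 26 April 1999 + 18 years → 26 April 2017.
Response Delay Deduction: −224 days → 14 September 2016.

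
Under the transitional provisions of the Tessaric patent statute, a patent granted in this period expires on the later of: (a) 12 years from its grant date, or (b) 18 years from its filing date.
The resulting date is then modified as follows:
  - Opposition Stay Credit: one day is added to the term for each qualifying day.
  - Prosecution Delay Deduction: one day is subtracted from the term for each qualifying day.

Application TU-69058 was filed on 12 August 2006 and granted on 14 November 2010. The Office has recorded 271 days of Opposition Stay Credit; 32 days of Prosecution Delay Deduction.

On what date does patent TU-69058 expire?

2025-04-08

(a) grant + 12 years → 14 November 2022.
(b) filing + 18 years → 12 August 2024.
Later of the two: 12 August 2024.
Opposition Stay Credit: +271 days → 10 May 2025.
Prosecution Delay Deduction: −32 days → 8 April 2025.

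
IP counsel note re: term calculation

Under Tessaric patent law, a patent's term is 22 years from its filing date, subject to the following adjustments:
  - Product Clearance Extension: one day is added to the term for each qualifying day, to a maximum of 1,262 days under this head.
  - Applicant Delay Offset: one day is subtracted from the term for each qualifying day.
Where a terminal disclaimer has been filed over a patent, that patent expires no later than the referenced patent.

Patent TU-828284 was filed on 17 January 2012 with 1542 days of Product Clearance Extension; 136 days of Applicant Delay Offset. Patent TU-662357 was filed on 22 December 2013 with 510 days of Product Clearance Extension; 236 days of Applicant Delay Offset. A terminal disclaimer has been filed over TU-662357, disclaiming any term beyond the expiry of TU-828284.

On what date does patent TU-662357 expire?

2036-09-21

Natural term of TU-662357:
  Base: filing + 22 years → 22 December 2035.
  Product Clearance Extension: 510 days (within the 1262-day cap) → +510 days → 15 May 2037.
  Applicant Delay Offset: −236 days → 21 September 2036.
Expiry of referenced patent TU-828284:
  Base: filing + 22 years → 17 January 2034.
  Product Clearance Extension: 1542 days claimed exceeds the 1262-day cap, so +1262 days → 2 July 2037.
  Applicant Delay Offset: −136 days → 16 February 2037.
Terminal disclaimer: TU-662357 expires on the earlier of 21 September 2036 and 16 February 2037.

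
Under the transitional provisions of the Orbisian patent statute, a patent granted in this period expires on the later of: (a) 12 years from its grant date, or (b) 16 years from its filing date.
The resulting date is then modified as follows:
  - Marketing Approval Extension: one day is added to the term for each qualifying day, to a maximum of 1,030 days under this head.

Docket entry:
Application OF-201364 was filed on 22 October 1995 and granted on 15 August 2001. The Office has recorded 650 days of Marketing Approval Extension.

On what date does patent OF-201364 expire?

2015-05-27

(a) grant + 12 years → 15 August 2013.
(b) filing + 16 years → 22 October 2011.
Later of the two: 15 August 2013.
Marketing Approval Extension: 650 days (within the 1030-day cap) → +650 days → 27 May 2015.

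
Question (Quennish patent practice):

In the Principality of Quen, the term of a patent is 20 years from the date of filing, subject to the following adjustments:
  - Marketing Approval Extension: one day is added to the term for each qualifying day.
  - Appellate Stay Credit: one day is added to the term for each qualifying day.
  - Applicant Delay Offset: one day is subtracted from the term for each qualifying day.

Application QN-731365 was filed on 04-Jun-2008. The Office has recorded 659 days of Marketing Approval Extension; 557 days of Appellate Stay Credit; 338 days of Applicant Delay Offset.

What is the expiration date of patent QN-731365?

Base term: filing date + 20 years → 4 June 2028.
Marketing Approval Extension: +659 days → 25 March 2030.
Appellate Stay Credit: +557 days → 3 October 2031.
Applicant Delay Offset: −338 days → 30 October 2030.

October 30, 2030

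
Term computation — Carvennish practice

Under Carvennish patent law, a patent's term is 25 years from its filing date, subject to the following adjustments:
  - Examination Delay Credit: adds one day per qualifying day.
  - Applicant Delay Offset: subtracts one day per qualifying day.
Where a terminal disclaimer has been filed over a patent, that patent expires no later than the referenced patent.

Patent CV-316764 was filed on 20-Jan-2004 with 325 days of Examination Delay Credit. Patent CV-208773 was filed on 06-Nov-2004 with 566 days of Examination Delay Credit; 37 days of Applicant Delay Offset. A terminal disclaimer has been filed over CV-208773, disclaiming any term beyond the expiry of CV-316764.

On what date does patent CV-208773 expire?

2029-12-11

Natural term of CV-208773:
  Base: filing + 25 years → 6 November 2029.
  Examination Delay Credit: +566 days → 26 May 2031.
  Applicant Delay Offset: −37 days → 19 April 2031.
Expiry of referenced patent CV-316764:
  Base: filing + 25 years → 20 January 2029.
  Examination Delay Credit: +325 days → 11 December 2029.
Terminal disclaimer: CV-208773 expires on the earlier of 19 April 2031 and 11 December 2029.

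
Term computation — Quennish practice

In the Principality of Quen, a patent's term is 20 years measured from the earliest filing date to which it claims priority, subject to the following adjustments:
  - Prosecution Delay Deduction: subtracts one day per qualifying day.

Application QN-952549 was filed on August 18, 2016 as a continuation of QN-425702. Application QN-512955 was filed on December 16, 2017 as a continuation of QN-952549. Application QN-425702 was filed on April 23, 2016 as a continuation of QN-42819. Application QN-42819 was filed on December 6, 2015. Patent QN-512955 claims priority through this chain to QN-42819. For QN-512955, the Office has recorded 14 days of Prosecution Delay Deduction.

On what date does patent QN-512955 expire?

Earliest priority filing: 6 December 2015.
Base term: 6 December 2015 + 20 years → 6 December 2035.
Prosecution Delay Deduction: −14 days → 22 November 2035.

November 22, 2035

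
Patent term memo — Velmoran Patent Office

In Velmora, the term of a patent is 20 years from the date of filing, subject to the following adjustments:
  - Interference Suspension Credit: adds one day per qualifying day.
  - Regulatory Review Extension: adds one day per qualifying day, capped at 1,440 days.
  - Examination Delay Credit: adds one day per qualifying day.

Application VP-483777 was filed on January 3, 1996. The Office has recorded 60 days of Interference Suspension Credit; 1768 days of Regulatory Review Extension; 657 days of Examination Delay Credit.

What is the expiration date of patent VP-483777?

Base term: filing date + 20 years → 3 January 2016.
Interference Suspension Credit: +60 days → 3 March 2016.
Regulatory Review Extension: 1768 days claimed exceeds the 1440-day cap, so +1440 days → 11 February 2020.
Examination Delay Credit: +657 days → 29 November 2021.

November 29, 2021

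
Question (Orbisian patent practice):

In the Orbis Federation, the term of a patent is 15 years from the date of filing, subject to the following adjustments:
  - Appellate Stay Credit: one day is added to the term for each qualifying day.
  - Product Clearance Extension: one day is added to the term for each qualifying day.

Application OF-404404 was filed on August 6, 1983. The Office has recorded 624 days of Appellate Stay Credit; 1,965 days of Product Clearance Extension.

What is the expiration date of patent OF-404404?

Base term: filing date + 15 years → 6 August 1998.
Appellate Stay Credit: +624 days → 21 April 2000.
Product Clearance Extension: +1965 days → 7 September 2005.

September 7, 2005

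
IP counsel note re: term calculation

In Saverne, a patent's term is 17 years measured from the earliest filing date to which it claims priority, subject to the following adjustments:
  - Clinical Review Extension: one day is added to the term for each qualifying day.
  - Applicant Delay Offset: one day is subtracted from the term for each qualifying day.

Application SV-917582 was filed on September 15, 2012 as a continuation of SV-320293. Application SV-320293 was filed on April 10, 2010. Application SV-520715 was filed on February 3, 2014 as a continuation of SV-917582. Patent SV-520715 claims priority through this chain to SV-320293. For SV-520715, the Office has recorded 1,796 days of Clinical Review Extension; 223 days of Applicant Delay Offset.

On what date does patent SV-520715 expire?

2031-07-31

Earliest priority filing: 10 April 2010.
Base term: 10 April 2010 + 17 years → 10 April 2027.
Clinical Review Extension: +1796 days → 10 March 2032.
Applicant Delay Offset: −223 days → 31 July 2031.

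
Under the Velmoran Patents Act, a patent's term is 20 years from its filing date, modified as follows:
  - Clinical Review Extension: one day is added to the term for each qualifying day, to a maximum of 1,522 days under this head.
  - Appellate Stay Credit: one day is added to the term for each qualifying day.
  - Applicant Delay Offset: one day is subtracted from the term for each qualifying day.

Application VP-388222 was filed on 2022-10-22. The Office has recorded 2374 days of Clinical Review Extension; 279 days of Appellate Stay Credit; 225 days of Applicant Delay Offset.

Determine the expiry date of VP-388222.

2047-02-14

Base term: filing date + 20 years → 22 October 2042.
Clinical Review Extension: 2374 days claimed exceeds the 1522-day cap, so +1522 days → 22 December 2046.
Appellate Stay Credit: +279 days → 27 September 2047.
Applicant Delay Offset: −225 days → 14 February 2047.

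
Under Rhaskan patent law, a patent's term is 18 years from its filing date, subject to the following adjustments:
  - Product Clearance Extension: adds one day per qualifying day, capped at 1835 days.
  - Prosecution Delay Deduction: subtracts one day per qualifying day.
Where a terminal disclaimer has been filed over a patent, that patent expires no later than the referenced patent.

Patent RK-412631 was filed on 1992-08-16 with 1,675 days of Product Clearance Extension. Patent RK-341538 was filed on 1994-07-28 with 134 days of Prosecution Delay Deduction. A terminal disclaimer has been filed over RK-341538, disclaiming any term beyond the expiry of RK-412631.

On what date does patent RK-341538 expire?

Natural term of RK-341538:
  Base: filing + 18 years → 28 July 2012.
  Prosecution Delay Deduction: −134 days → 16 March 2012.
Expiry of referenced patent RK-412631:
  Base: filing + 18 years → 16 August 2010.
  Product Clearance Extension: 1675 days (within the 1835-day cap) → +1675 days → 18 March 2015.
Terminal disclaimer: RK-341538 expires on the earlier of 16 March 2012 and 18 March 2015.

2012-03-16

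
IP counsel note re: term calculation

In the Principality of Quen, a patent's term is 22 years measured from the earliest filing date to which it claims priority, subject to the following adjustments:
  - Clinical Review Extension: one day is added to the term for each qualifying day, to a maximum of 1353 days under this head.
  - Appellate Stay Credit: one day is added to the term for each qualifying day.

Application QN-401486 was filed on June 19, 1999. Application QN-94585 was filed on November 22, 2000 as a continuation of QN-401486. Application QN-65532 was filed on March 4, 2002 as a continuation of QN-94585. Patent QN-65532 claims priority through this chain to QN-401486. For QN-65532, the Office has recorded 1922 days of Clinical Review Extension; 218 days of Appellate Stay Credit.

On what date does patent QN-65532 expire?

2025-10-07

Earliest priority filing: 19 June 1999.
Base term: 19 June 1999 + 22 years → 19 June 2021.
Clinical Review Extension: 1922 days claimed exceeds the 1353-day cap, so +1353 days → 3 March 2025.
Appellate Stay Credit: +218 days → 7 October 2025.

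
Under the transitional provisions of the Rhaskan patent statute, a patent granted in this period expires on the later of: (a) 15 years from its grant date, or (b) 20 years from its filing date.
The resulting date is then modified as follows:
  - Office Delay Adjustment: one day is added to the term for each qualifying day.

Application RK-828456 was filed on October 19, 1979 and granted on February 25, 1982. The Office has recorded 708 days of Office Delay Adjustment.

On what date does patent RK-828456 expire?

September 26, 2001

(a) grant + 15 years → 25 February 1997.
(b) filing + 20 years → 19 October 1999.
Later of the two: 19 October 1999.
Office Delay Adjustment: +708 days → 26 September 2001.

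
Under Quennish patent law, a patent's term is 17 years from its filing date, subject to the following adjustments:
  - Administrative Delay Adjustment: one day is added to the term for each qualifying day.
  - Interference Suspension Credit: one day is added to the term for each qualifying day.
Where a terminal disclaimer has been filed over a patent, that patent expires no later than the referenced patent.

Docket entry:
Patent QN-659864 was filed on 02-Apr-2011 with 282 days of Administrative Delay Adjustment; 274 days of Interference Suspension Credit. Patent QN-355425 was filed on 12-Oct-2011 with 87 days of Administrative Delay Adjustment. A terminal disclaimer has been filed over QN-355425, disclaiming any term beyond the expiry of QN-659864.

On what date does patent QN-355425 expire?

January 7, 2029

Natural term of QN-355425:
  Base: filing + 17 years → 12 October 2028.
  Administrative Delay Adjustment: +87 days → 7 January 2029.
Expiry of referenced patent QN-659864:
  Base: filing + 17 years → 2 April 2028.
  Administrative Delay Adjustment: +282 days → 9 January 2029.
  Interference Suspension Credit: +274 days → 10 October 2029.
Terminal disclaimer: QN-355425 expires on the earlier of 7 January 2029 and 10 October 2029.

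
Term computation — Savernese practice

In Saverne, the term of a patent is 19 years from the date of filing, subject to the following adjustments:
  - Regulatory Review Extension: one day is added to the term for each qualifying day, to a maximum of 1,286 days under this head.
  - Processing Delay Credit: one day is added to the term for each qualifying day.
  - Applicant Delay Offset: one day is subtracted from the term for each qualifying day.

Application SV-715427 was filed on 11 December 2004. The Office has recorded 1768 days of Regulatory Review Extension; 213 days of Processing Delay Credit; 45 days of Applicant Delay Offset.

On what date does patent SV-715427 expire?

2027-12-04

Base term: filing date + 19 years → 11 December 2023.
Regulatory Review Extension: 1768 days claimed exceeds the 1286-day cap, so +1286 days → 19 June 2027.
Processing Delay Credit: +213 days → 18 January 2028.
Applicant Delay Offset: −45 days → 4 December 2027.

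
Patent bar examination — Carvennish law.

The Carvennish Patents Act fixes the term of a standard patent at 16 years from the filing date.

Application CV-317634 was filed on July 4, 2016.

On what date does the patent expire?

Filing date + 16 years → 4 July 2032.

July 4, 2032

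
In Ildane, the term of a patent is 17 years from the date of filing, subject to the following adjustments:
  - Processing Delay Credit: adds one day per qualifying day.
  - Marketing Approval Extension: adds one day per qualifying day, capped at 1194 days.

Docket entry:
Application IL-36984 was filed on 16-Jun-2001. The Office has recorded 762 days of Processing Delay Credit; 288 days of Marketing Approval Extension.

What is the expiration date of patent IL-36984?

Base term: filing date + 17 years → 16 June 2018.
Processing Delay Credit: +762 days → 17 July 2020.
Marketing Approval Extension: 288 days (within the 1194-day cap) → +288 days → 1 May 2021.

2021-05-01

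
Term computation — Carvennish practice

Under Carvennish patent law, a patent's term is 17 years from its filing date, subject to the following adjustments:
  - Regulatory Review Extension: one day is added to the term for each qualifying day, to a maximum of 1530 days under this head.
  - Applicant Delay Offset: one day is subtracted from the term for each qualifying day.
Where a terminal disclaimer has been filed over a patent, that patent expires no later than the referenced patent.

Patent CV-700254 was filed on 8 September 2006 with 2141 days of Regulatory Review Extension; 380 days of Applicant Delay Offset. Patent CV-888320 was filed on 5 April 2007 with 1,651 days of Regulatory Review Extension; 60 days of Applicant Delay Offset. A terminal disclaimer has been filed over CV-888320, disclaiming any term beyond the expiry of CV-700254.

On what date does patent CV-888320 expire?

Natural term of CV-888320:
  Base: filing + 17 years → 5 April 2024.
  Regulatory Review Extension: 1651 days claimed exceeds the 1530-day cap, so +1530 days → 13 June 2028.
  Applicant Delay Offset: −60 days → 14 April 2028.
Expiry of referenced patent CV-700254:
  Base: filing + 17 years → 8 September 2023.
  Regulatory Review Extension: 2141 days claimed exceeds the 1530-day cap, so +1530 days → 16 November 2027.
  Applicant Delay Offset: −380 days → 1 November 2026.
Terminal disclaimer: CV-888320 expires on the earlier of 14 April 2028 and 1 November 2026.

November 1, 2026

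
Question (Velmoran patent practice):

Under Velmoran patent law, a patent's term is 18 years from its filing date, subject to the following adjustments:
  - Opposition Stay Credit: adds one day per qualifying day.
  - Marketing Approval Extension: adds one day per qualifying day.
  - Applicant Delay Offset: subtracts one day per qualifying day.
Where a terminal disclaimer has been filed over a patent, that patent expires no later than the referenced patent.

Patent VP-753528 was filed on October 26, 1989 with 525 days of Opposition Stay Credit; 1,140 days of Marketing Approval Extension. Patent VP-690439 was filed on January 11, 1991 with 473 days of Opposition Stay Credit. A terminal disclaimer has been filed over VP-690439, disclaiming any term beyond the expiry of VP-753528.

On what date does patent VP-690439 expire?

2010-04-29

Natural term of VP-690439:
  Base: filing + 18 years → 11 January 2009.
  Opposition Stay Credit: +473 days → 29 April 2010.
Expiry of referenced patent VP-753528:
  Base: filing + 18 years → 26 October 2007.
  Opposition Stay Credit: +525 days → 3 April 2009.
  Marketing Approval Extension: +1140 days → 17 May 2012.
Terminal disclaimer: VP-690439 expires on the earlier of 29 April 2010 and 17 May 2012.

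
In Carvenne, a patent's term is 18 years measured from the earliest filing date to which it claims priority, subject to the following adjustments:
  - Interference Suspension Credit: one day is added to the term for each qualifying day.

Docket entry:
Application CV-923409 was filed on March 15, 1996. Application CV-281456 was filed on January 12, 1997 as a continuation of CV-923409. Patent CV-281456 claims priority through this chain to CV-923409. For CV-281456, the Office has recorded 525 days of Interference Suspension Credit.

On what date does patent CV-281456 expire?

Earliest priority filing: 15 March 1996.
Base term: 15 March 1996 + 18 years → 15 March 2014.
Interference Suspension Credit: +525 days → 22 August 2015.

August 22, 2015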